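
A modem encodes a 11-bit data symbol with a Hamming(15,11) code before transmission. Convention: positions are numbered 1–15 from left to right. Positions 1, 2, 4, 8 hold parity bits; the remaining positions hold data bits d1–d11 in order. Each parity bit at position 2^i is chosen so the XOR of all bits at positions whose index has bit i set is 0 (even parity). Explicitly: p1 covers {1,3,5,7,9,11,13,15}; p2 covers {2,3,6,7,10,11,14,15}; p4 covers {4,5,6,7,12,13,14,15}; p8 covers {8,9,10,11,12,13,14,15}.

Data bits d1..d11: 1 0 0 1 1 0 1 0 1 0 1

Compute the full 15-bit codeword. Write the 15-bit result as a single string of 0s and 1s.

Place data at non-parity positions: p1 p2 1 p4 0 0 1 p8 1 0 1 0 1 0 1
p1 (pos 1,3,5,7,9,11,13,15): XOR of data positions = 1⊕0⊕1⊕1⊕1⊕1⊕1 = 0
p2 (pos 2,3,6,7,10,11,14,15): XOR of data positions = 1⊕0⊕1⊕0⊕1⊕0⊕1 = 0
p4 (pos 4,5,6,7,12,13,14,15): XOR of data positions = 0⊕0⊕1⊕0⊕1⊕0⊕1 = 1
p8 (pos 8,9,10,11,12,13,14,15): XOR of data positions = 1⊕0⊕1⊕0⊕1⊕0⊕1 = 0
Codeword: 001100101010101

001100101010101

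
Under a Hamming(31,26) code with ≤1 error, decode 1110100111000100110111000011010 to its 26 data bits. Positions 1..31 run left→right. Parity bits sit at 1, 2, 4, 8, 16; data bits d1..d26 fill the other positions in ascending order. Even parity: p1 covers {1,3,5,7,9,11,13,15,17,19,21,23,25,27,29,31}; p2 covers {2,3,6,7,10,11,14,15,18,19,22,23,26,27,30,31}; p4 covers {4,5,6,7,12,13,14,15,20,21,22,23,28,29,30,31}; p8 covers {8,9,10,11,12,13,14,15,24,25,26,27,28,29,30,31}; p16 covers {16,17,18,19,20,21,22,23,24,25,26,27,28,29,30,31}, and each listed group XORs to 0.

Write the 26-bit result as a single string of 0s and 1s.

11001100110110111000011010

s1 (pos 1,3,5,7,9,11,13,15,17,19,21,23,25,27,29,31): 1⊕1⊕1⊕0⊕1⊕0⊕0⊕0⊕1⊕0⊕1⊕0⊕0⊕1⊕0⊕0 = 1
s2 (pos 2,3,6,7,10,11,14,15,18,19,22,23,26,27,30,31): 1⊕1⊕0⊕0⊕1⊕0⊕1⊕0⊕1⊕0⊕1⊕0⊕0⊕1⊕1⊕0 = 0
s4 (pos 4,5,6,7,12,13,14,15,20,21,22,23,28,29,30,31): 0⊕1⊕0⊕0⊕0⊕0⊕1⊕0⊕1⊕1⊕1⊕0⊕1⊕0⊕1⊕0 = 1
s8 (pos 8,9,10,11,12,13,14,15,24,25,26,27,28,29,30,31): 1⊕1⊕1⊕0⊕0⊕0⊕1⊕0⊕0⊕0⊕0⊕1⊕1⊕0⊕1⊕0 = 1
s16 (pos 16,17,18,19,20,21,22,23,24,25,26,27,28,29,30,31): 0⊕1⊕1⊕0⊕1⊕1⊕1⊕0⊕0⊕0⊕0⊕1⊕1⊕0⊕1⊕0 = 0
Syndrome s16…s1 = 01101 → error at position 13.
Flip position 13: 1110100111000100110111000011010 → 1110100111001100110111000011010
Read data bits from positions 3,5,6,7,9,10,11,12,13,14,15,17,18,19,20,21,22,23,24,25,26,27,28,29,30,31: 11001100110110111000011010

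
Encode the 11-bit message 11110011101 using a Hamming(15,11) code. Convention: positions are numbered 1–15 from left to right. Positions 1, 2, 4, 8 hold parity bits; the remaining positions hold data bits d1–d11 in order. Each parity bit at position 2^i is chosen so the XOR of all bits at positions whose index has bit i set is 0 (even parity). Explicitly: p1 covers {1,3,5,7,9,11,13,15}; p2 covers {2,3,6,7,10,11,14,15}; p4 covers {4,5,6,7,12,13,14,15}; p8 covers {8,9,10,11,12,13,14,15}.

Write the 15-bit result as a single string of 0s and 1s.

Place data at non-parity positions: p1 p2 1 p4 1 1 1 p8 0 0 1 1 1 0 1
p1 (pos 1,3,5,7,9,11,13,15): XOR of data positions = 1⊕1⊕1⊕0⊕1⊕1⊕1 = 0
p2 (pos 2,3,6,7,10,11,14,15): XOR of data positions = 1⊕1⊕1⊕0⊕1⊕0⊕1 = 1
p4 (pos 4,5,6,7,12,13,14,15): XOR of data positions = 1⊕1⊕1⊕1⊕1⊕0⊕1 = 0
p8 (pos 8,9,10,11,12,13,14,15): XOR of data positions = 0⊕0⊕1⊕1⊕1⊕0⊕1 = 0
Codeword: 011011100011101

011011100011101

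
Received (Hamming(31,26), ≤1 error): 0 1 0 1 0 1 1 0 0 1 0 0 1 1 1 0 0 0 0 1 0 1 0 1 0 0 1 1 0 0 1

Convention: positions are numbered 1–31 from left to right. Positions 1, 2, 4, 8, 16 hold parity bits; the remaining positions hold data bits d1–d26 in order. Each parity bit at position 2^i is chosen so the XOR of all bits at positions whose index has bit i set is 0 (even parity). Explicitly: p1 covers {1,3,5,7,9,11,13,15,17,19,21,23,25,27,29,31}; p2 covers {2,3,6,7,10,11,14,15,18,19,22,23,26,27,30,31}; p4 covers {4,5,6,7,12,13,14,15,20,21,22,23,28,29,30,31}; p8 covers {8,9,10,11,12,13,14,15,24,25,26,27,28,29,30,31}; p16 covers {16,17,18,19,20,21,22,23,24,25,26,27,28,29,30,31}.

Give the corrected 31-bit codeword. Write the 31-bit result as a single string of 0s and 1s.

s1 (pos 1,3,5,7,9,11,13,15,17,19,21,23,25,27,29,31): 0⊕0⊕0⊕1⊕0⊕0⊕1⊕1⊕0⊕0⊕0⊕0⊕0⊕1⊕0⊕1 = 1
s2 (pos 2,3,6,7,10,11,14,15,18,19,22,23,26,27,30,31): 1⊕0⊕1⊕1⊕1⊕0⊕1⊕1⊕0⊕0⊕1⊕0⊕0⊕1⊕0⊕1 = 1
s4 (pos 4,5,6,7,12,13,14,15,20,21,22,23,28,29,30,31): 1⊕0⊕1⊕1⊕0⊕1⊕1⊕1⊕1⊕0⊕1⊕0⊕1⊕0⊕0⊕1 = 0
s8 (pos 8,9,10,11,12,13,14,15,24,25,26,27,28,29,30,31): 0⊕0⊕1⊕0⊕0⊕1⊕1⊕1⊕1⊕0⊕0⊕1⊕1⊕0⊕0⊕1 = 0
s16 (pos 16,17,18,19,20,21,22,23,24,25,26,27,28,29,30,31): 0⊕0⊕0⊕0⊕1⊕0⊕1⊕0⊕1⊕0⊕0⊕1⊕1⊕0⊕0⊕1 = 0
Syndrome s16…s1 = 00011 → error at position 3.
Flip position 3: 0101011001001110000101010011001 → 0111011001001110000101010011001

0111011001001110000101010011001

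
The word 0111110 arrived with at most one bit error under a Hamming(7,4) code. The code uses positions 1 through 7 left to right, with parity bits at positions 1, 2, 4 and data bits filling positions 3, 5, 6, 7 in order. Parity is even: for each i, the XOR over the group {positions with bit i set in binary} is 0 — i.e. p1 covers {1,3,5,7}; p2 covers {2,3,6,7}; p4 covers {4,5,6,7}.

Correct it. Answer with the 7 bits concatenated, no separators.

s1 (pos 1,3,5,7): 0⊕1⊕1⊕0 = 0
s2 (pos 2,3,6,7): 1⊕1⊕1⊕0 = 1
s4 (pos 4,5,6,7): 1⊕1⊕1⊕0 = 1
Syndrome s4…s1 = 110 → error at position 6.
Flip position 6: 0111110 → 0111100

0111100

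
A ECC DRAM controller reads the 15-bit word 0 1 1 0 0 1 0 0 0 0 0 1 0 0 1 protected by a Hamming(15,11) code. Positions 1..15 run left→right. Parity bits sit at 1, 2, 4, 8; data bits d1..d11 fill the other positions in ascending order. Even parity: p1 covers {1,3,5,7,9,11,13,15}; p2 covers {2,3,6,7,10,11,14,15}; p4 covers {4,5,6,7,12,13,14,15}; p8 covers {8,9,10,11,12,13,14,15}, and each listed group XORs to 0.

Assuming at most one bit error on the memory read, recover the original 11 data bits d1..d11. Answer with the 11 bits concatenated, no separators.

s1 (pos 1,3,5,7,9,11,13,15): 0⊕1⊕0⊕0⊕0⊕0⊕0⊕1 = 0
s2 (pos 2,3,6,7,10,11,14,15): 1⊕1⊕1⊕0⊕0⊕0⊕0⊕1 = 0
s4 (pos 4,5,6,7,12,13,14,15): 0⊕0⊕1⊕0⊕1⊕0⊕0⊕1 = 1
s8 (pos 8,9,10,11,12,13,14,15): 0⊕0⊕0⊕0⊕1⊕0⊕0⊕1 = 0
Syndrome s8…s1 = 0100 → error at position 4.
Flip position 4: 011001000001001 → 011101000001001
Read data bits from positions 3,5,6,7,9,10,11,12,13,14,15: 10100001001

10100001001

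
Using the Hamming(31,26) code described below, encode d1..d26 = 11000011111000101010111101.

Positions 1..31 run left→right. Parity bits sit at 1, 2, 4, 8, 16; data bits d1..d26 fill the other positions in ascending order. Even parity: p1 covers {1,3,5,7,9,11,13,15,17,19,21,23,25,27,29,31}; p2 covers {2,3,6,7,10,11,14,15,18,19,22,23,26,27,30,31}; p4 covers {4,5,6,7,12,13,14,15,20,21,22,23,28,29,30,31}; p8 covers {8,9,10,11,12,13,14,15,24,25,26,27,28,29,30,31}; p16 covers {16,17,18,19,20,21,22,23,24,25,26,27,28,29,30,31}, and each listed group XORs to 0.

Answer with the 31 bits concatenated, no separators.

Place data at non-parity positions: p1 p2 1 p4 1 0 0 p8 0 0 1 1 1 1 1 p16 0 0 0 1 0 1 0 1 0 1 1 1 1 0 1
p1 (pos 1,3,5,7,9,11,13,15,17,19,21,23,25,27,29,31): XOR of data positions = 1⊕1⊕0⊕0⊕1⊕1⊕1⊕0⊕0⊕0⊕0⊕0⊕1⊕1⊕1 = 0
p2 (pos 2,3,6,7,10,11,14,15,18,19,22,23,26,27,30,31): XOR of data positions = 1⊕0⊕0⊕0⊕1⊕1⊕1⊕0⊕0⊕1⊕0⊕1⊕1⊕0⊕1 = 0
p4 (pos 4,5,6,7,12,13,14,15,20,21,22,23,28,29,30,31): XOR of data positions = 1⊕0⊕0⊕1⊕1⊕1⊕1⊕1⊕0⊕1⊕0⊕1⊕1⊕0⊕1 = 0
p8 (pos 8,9,10,11,12,13,14,15,24,25,26,27,28,29,30,31): XOR of data positions = 0⊕0⊕1⊕1⊕1⊕1⊕1⊕1⊕0⊕1⊕1⊕1⊕1⊕0⊕1 = 1
p16 (pos 16,17,18,19,20,21,22,23,24,25,26,27,28,29,30,31): XOR of data positions = 0⊕0⊕0⊕1⊕0⊕1⊕0⊕1⊕0⊕1⊕1⊕1⊕1⊕0⊕1 = 0
Codeword: 0010100100111110000101010111101

0010100100111110000101010111101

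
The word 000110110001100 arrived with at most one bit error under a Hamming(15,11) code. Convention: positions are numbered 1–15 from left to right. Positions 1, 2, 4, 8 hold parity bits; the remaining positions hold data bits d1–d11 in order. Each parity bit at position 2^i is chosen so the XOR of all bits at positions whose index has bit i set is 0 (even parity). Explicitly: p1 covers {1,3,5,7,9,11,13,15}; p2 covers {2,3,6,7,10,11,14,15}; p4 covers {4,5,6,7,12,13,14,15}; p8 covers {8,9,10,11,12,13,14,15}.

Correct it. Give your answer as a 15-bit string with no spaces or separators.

s1 (pos 1,3,5,7,9,11,13,15): 0⊕0⊕1⊕1⊕0⊕0⊕1⊕0 = 1
s2 (pos 2,3,6,7,10,11,14,15): 0⊕0⊕0⊕1⊕0⊕0⊕0⊕0 = 1
s4 (pos 4,5,6,7,12,13,14,15): 1⊕1⊕0⊕1⊕1⊕1⊕0⊕0 = 1
s8 (pos 8,9,10,11,12,13,14,15): 1⊕0⊕0⊕0⊕1⊕1⊕0⊕0 = 1
Syndrome s8…s1 = 1111 → error at position 15.
Flip position 15: 000110110001100 → 000110110001101

000110110001101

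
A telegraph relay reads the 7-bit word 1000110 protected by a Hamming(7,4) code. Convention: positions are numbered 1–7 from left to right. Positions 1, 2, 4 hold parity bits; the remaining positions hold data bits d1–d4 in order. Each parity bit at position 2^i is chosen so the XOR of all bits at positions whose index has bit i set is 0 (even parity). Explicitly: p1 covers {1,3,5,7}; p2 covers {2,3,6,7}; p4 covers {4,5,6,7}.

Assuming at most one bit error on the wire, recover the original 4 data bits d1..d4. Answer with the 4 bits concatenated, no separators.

s1 (pos 1,3,5,7): 1⊕0⊕1⊕0 = 0
s2 (pos 2,3,6,7): 0⊕0⊕1⊕0 = 1
s4 (pos 4,5,6,7): 0⊕1⊕1⊕0 = 0
Syndrome s4…s1 = 010 → error at position 2.
Flip position 2: 1000110 → 1100110
Read data bits from positions 3,5,6,7: 0110

0110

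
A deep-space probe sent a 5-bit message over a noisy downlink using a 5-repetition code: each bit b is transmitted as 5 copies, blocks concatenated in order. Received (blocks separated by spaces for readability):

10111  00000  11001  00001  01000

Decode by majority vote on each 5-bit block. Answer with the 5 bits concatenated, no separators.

10100

Block 1 (10111): 4 ones → 1
Block 2 (00000): 0 ones → 0
Block 3 (11001): 3 ones → 1
Block 4 (00001): 1 one → 0
Block 5 (01000): 1 one → 0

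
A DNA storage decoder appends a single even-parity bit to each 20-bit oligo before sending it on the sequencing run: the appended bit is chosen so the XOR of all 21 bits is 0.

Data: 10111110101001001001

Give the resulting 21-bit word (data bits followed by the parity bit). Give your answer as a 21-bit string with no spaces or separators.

XOR of the 20 data bits: 1⊕0⊕1⊕1⊕1⊕1⊕1⊕0⊕1⊕0⊕1⊕0⊕0⊕1⊕0⊕0⊕1⊕0⊕0⊕1 = 1
Parity bit = 1 (so all 21 bits XOR to 0).

101111101010010010011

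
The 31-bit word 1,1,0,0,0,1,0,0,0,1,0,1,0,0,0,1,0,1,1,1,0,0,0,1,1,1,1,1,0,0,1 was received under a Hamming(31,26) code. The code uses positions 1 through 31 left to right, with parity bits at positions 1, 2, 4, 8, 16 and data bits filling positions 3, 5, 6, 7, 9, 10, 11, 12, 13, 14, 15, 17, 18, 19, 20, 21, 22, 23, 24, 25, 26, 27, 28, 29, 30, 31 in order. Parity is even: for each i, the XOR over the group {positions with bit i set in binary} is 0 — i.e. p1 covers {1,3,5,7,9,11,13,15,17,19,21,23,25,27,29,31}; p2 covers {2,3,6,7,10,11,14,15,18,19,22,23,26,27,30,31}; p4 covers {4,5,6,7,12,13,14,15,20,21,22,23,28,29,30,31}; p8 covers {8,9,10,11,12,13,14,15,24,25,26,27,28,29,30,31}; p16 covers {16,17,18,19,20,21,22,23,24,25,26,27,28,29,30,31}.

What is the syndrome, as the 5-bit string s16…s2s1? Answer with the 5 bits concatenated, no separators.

s1 (pos 1,3,5,7,9,11,13,15,17,19,21,23,25,27,29,31): 1⊕0⊕0⊕0⊕0⊕0⊕0⊕0⊕0⊕1⊕0⊕0⊕1⊕1⊕0⊕1 = 1
s2 (pos 2,3,6,7,10,11,14,15,18,19,22,23,26,27,30,31): 1⊕0⊕1⊕0⊕1⊕0⊕0⊕0⊕1⊕1⊕0⊕0⊕1⊕1⊕0⊕1 = 0
s4 (pos 4,5,6,7,12,13,14,15,20,21,22,23,28,29,30,31): 0⊕0⊕1⊕0⊕1⊕0⊕0⊕0⊕1⊕0⊕0⊕0⊕1⊕0⊕0⊕1 = 1
s8 (pos 8,9,10,11,12,13,14,15,24,25,26,27,28,29,30,31): 0⊕0⊕1⊕0⊕1⊕0⊕0⊕0⊕1⊕1⊕1⊕1⊕1⊕0⊕0⊕1 = 0
s16 (pos 16,17,18,19,20,21,22,23,24,25,26,27,28,29,30,31): 1⊕0⊕1⊕1⊕1⊕0⊕0⊕0⊕1⊕1⊕1⊕1⊕1⊕0⊕0⊕1 = 0
Syndrome s16…s1 = 00101 → error at position 5.

00101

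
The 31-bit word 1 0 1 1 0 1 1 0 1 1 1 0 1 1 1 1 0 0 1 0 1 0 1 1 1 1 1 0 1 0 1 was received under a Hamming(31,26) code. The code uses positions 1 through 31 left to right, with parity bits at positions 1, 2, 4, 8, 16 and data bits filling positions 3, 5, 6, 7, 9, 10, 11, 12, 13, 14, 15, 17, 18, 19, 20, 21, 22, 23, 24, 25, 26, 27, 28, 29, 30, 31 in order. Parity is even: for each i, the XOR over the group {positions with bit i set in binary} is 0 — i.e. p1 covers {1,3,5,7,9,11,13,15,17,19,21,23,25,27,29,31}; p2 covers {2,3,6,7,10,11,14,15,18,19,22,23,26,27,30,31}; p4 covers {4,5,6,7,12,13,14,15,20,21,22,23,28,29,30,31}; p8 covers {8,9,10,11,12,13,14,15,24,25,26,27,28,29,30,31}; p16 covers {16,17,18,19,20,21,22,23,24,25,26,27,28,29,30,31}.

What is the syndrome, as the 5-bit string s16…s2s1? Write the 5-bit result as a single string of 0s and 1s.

s1 (pos 1,3,5,7,9,11,13,15,17,19,21,23,25,27,29,31): 1⊕1⊕0⊕1⊕1⊕1⊕1⊕1⊕0⊕1⊕1⊕1⊕1⊕1⊕1⊕1 = 0
s2 (pos 2,3,6,7,10,11,14,15,18,19,22,23,26,27,30,31): 0⊕1⊕1⊕1⊕1⊕1⊕1⊕1⊕0⊕1⊕0⊕1⊕1⊕1⊕0⊕1 = 0
s4 (pos 4,5,6,7,12,13,14,15,20,21,22,23,28,29,30,31): 1⊕0⊕1⊕1⊕0⊕1⊕1⊕1⊕0⊕1⊕0⊕1⊕0⊕1⊕0⊕1 = 0
s8 (pos 8,9,10,11,12,13,14,15,24,25,26,27,28,29,30,31): 0⊕1⊕1⊕1⊕0⊕1⊕1⊕1⊕1⊕1⊕1⊕1⊕0⊕1⊕0⊕1 = 0
s16 (pos 16,17,18,19,20,21,22,23,24,25,26,27,28,29,30,31): 1⊕0⊕0⊕1⊕0⊕1⊕0⊕1⊕1⊕1⊕1⊕1⊕0⊕1⊕0⊕1 = 0
Syndrome s16…s1 = 00000 → no error.

00000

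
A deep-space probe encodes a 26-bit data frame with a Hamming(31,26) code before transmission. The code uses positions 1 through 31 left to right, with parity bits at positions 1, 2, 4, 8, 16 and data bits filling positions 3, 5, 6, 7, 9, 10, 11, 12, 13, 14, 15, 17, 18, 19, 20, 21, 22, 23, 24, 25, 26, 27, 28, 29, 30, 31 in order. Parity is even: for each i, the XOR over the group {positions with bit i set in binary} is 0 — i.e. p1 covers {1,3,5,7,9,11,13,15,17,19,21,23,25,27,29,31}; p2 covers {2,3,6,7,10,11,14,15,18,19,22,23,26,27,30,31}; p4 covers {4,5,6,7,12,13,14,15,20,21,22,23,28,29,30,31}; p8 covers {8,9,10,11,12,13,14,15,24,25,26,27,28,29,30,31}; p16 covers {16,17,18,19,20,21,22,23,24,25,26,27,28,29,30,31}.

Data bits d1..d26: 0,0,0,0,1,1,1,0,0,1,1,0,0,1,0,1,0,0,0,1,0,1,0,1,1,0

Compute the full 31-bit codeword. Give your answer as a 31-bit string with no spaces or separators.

Place data at non-parity positions: p1 p2 0 p4 0 0 0 p8 1 1 1 0 0 1 1 p16 0 0 1 0 1 0 0 0 1 0 1 0 1 1 0
p1 (pos 1,3,5,7,9,11,13,15,17,19,21,23,25,27,29,31): XOR of data positions = 0⊕0⊕0⊕1⊕1⊕0⊕1⊕0⊕1⊕1⊕0⊕1⊕1⊕1⊕0 = 0
p2 (pos 2,3,6,7,10,11,14,15,18,19,22,23,26,27,30,31): XOR of data positions = 0⊕0⊕0⊕1⊕1⊕1⊕1⊕0⊕1⊕0⊕0⊕0⊕1⊕1⊕0 = 1
p4 (pos 4,5,6,7,12,13,14,15,20,21,22,23,28,29,30,31): XOR of data positions = 0⊕0⊕0⊕0⊕0⊕1⊕1⊕0⊕1⊕0⊕0⊕0⊕1⊕1⊕0 = 1
p8 (pos 8,9,10,11,12,13,14,15,24,25,26,27,28,29,30,31): XOR of data positions = 1⊕1⊕1⊕0⊕0⊕1⊕1⊕0⊕1⊕0⊕1⊕0⊕1⊕1⊕0 = 1
p16 (pos 16,17,18,19,20,21,22,23,24,25,26,27,28,29,30,31): XOR of data positions = 0⊕0⊕1⊕0⊕1⊕0⊕0⊕0⊕1⊕0⊕1⊕0⊕1⊕1⊕0 = 0
Codeword: 0101000111100110001010001010110

0101000111100110001010001010110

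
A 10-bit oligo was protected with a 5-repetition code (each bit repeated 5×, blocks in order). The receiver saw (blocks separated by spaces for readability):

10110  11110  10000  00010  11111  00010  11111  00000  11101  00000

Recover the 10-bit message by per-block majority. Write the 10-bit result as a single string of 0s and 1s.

Block 1 (10110): 3 ones → 1
Block 2 (11110): 4 ones → 1
Block 3 (10000): 1 one → 0
Block 4 (00010): 1 one → 0
Block 5 (11111): 5 ones → 1
Block 6 (00010): 1 one → 0
Block 7 (11111): 5 ones → 1
Block 8 (00000): 0 ones → 0
Block 9 (11101): 4 ones → 1
Block 10 (00000): 0 ones → 0

1100101010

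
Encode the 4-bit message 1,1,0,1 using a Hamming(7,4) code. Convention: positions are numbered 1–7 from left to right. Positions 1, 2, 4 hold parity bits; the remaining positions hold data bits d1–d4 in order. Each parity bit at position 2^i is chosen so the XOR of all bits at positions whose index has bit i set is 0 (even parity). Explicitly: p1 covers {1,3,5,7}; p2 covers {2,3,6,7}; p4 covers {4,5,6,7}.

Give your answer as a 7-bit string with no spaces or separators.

1010101

Place data at non-parity positions: p1 p2 1 p4 1 0 1
p1 (pos 1,3,5,7): XOR of data positions = 1⊕1⊕1 = 1
p2 (pos 2,3,6,7): XOR of data positions = 1⊕0⊕1 = 0
p4 (pos 4,5,6,7): XOR of data positions = 1⊕0⊕1 = 0
Codeword: 1010101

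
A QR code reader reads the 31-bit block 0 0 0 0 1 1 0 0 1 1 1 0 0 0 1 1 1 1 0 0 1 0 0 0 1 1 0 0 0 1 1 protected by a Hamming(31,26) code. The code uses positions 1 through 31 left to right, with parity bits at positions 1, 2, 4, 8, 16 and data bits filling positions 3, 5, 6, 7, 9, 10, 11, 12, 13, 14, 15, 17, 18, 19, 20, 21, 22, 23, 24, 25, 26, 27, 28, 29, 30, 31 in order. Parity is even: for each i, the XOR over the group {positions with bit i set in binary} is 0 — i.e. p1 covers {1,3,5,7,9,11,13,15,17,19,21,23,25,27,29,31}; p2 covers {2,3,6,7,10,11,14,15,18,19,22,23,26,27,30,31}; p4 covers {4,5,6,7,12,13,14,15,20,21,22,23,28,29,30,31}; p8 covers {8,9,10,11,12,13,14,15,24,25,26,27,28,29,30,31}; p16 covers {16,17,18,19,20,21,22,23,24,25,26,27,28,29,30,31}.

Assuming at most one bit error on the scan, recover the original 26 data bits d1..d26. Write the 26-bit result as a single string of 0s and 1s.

01101110001110010001100011

s1 (pos 1,3,5,7,9,11,13,15,17,19,21,23,25,27,29,31): 0⊕0⊕1⊕0⊕1⊕1⊕0⊕1⊕1⊕0⊕1⊕0⊕1⊕0⊕0⊕1 = 0
s2 (pos 2,3,6,7,10,11,14,15,18,19,22,23,26,27,30,31): 0⊕0⊕1⊕0⊕1⊕1⊕0⊕1⊕1⊕0⊕0⊕0⊕1⊕0⊕1⊕1 = 0
s4 (pos 4,5,6,7,12,13,14,15,20,21,22,23,28,29,30,31): 0⊕1⊕1⊕0⊕0⊕0⊕0⊕1⊕0⊕1⊕0⊕0⊕0⊕0⊕1⊕1 = 0
s8 (pos 8,9,10,11,12,13,14,15,24,25,26,27,28,29,30,31): 0⊕1⊕1⊕1⊕0⊕0⊕0⊕1⊕0⊕1⊕1⊕0⊕0⊕0⊕1⊕1 = 0
s16 (pos 16,17,18,19,20,21,22,23,24,25,26,27,28,29,30,31): 1⊕1⊕1⊕0⊕0⊕1⊕0⊕0⊕0⊕1⊕1⊕0⊕0⊕0⊕1⊕1 = 0
Syndrome s16…s1 = 00000 → no error.
Read data bits from positions 3,5,6,7,9,10,11,12,13,14,15,17,18,19,20,21,22,23,24,25,26,27,28,29,30,31: 01101110001110010001100011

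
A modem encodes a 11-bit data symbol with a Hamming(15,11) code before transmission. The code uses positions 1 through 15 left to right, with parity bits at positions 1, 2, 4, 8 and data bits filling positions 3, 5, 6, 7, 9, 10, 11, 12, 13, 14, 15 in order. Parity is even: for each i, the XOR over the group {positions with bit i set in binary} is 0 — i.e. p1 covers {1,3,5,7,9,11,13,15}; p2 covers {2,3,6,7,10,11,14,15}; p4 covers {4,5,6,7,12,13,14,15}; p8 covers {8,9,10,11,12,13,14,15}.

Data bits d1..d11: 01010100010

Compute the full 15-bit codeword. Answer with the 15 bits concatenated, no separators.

010110100100010

Place data at non-parity positions: p1 p2 0 p4 1 0 1 p8 0 1 0 0 0 1 0
p1 (pos 1,3,5,7,9,11,13,15): XOR of data positions = 0⊕1⊕1⊕0⊕0⊕0⊕0 = 0
p2 (pos 2,3,6,7,10,11,14,15): XOR of data positions = 0⊕0⊕1⊕1⊕0⊕1⊕0 = 1
p4 (pos 4,5,6,7,12,13,14,15): XOR of data positions = 1⊕0⊕1⊕0⊕0⊕1⊕0 = 1
p8 (pos 8,9,10,11,12,13,14,15): XOR of data positions = 0⊕1⊕0⊕0⊕0⊕1⊕0 = 0
Codeword: 010110100100010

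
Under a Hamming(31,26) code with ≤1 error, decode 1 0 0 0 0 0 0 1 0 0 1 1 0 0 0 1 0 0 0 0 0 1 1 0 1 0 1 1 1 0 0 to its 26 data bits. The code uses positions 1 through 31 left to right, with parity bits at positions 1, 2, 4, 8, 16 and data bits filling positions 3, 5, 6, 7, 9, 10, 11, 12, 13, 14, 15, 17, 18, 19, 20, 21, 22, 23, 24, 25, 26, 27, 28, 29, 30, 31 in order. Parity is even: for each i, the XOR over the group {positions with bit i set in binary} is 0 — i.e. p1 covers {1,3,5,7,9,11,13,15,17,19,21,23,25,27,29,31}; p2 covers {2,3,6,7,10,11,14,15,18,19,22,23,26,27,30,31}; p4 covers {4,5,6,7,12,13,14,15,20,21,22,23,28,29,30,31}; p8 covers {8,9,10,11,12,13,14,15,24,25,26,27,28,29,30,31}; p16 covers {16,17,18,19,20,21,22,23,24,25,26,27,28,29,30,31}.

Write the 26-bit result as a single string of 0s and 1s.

00000011000000001101010100

s1 (pos 1,3,5,7,9,11,13,15,17,19,21,23,25,27,29,31): 1⊕0⊕0⊕0⊕0⊕1⊕0⊕0⊕0⊕0⊕0⊕1⊕1⊕1⊕1⊕0 = 0
s2 (pos 2,3,6,7,10,11,14,15,18,19,22,23,26,27,30,31): 0⊕0⊕0⊕0⊕0⊕1⊕0⊕0⊕0⊕0⊕1⊕1⊕0⊕1⊕0⊕0 = 0
s4 (pos 4,5,6,7,12,13,14,15,20,21,22,23,28,29,30,31): 0⊕0⊕0⊕0⊕1⊕0⊕0⊕0⊕0⊕0⊕1⊕1⊕1⊕1⊕0⊕0 = 1
s8 (pos 8,9,10,11,12,13,14,15,24,25,26,27,28,29,30,31): 1⊕0⊕0⊕1⊕1⊕0⊕0⊕0⊕0⊕1⊕0⊕1⊕1⊕1⊕0⊕0 = 1
s16 (pos 16,17,18,19,20,21,22,23,24,25,26,27,28,29,30,31): 1⊕0⊕0⊕0⊕0⊕0⊕1⊕1⊕0⊕1⊕0⊕1⊕1⊕1⊕0⊕0 = 1
Syndrome s16…s1 = 11100 → error at position 28.
Flip position 28: 1000000100110001000001101011100 → 1000000100110001000001101010100
Read data bits from positions 3,5,6,7,9,10,11,12,13,14,15,17,18,19,20,21,22,23,24,25,26,27,28,29,30,31: 00000011000000001101010100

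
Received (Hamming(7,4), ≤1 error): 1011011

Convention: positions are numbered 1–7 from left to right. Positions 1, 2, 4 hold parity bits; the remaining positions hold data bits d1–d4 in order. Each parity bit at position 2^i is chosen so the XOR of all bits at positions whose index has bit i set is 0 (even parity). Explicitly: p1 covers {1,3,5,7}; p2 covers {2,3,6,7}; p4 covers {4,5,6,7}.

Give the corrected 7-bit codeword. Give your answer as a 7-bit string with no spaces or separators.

1011010

s1 (pos 1,3,5,7): 1⊕1⊕0⊕1 = 1
s2 (pos 2,3,6,7): 0⊕1⊕1⊕1 = 1
s4 (pos 4,5,6,7): 1⊕0⊕1⊕1 = 1
Syndrome s4…s1 = 111 → error at position 7.
Flip position 7: 1011011 → 1011010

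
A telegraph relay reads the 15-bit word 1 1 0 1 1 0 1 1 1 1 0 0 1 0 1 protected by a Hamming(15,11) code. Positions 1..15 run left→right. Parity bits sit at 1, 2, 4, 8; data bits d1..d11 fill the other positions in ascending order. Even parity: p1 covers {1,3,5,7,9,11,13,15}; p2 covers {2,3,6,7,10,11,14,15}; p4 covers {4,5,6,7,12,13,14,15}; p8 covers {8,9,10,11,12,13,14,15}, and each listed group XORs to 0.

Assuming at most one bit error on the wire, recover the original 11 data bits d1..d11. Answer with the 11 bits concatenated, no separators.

01011101101

s1 (pos 1,3,5,7,9,11,13,15): 1⊕0⊕1⊕1⊕1⊕0⊕1⊕1 = 0
s2 (pos 2,3,6,7,10,11,14,15): 1⊕0⊕0⊕1⊕1⊕0⊕0⊕1 = 0
s4 (pos 4,5,6,7,12,13,14,15): 1⊕1⊕0⊕1⊕0⊕1⊕0⊕1 = 1
s8 (pos 8,9,10,11,12,13,14,15): 1⊕1⊕1⊕0⊕0⊕1⊕0⊕1 = 1
Syndrome s8…s1 = 1100 → error at position 12.
Flip position 12: 110110111100101 → 110110111101101
Read data bits from positions 3,5,6,7,9,10,11,12,13,14,15: 01011101101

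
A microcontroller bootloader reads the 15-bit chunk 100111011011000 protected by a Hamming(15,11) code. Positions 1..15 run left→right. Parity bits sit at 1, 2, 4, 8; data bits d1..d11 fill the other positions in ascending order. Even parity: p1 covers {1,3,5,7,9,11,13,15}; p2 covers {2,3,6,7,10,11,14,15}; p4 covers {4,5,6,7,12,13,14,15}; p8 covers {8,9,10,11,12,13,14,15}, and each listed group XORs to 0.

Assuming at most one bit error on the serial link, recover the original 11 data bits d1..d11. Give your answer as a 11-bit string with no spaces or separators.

01101011000

s1 (pos 1,3,5,7,9,11,13,15): 1⊕0⊕1⊕0⊕1⊕1⊕0⊕0 = 0
s2 (pos 2,3,6,7,10,11,14,15): 0⊕0⊕1⊕0⊕0⊕1⊕0⊕0 = 0
s4 (pos 4,5,6,7,12,13,14,15): 1⊕1⊕1⊕0⊕1⊕0⊕0⊕0 = 0
s8 (pos 8,9,10,11,12,13,14,15): 1⊕1⊕0⊕1⊕1⊕0⊕0⊕0 = 0
Syndrome s8…s1 = 0000 → no error.
Read data bits from positions 3,5,6,7,9,10,11,12,13,14,15: 01101011000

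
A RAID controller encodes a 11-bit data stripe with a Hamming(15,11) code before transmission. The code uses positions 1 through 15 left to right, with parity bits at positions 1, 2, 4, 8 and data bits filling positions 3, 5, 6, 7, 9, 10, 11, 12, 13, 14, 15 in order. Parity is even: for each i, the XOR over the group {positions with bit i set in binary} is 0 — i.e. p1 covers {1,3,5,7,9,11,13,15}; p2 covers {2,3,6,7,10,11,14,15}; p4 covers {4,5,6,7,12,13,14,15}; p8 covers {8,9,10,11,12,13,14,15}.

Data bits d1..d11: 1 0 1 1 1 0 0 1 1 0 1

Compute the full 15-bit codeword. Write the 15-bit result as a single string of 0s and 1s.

101101101001101

Place data at non-parity positions: p1 p2 1 p4 0 1 1 p8 1 0 0 1 1 0 1
p1 (pos 1,3,5,7,9,11,13,15): XOR of data positions = 1⊕0⊕1⊕1⊕0⊕1⊕1 = 1
p2 (pos 2,3,6,7,10,11,14,15): XOR of data positions = 1⊕1⊕1⊕0⊕0⊕0⊕1 = 0
p4 (pos 4,5,6,7,12,13,14,15): XOR of data positions = 0⊕1⊕1⊕1⊕1⊕0⊕1 = 1
p8 (pos 8,9,10,11,12,13,14,15): XOR of data positions = 1⊕0⊕0⊕1⊕1⊕0⊕1 = 0
Codeword: 101101101001101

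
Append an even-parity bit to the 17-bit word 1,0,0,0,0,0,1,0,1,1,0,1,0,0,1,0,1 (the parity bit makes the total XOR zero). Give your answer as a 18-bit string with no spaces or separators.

100000101101001011

XOR of the 17 data bits: 1⊕0⊕0⊕0⊕0⊕0⊕1⊕0⊕1⊕1⊕0⊕1⊕0⊕0⊕1⊕0⊕1 = 1
Parity bit = 1 (so all 18 bits XOR to 0).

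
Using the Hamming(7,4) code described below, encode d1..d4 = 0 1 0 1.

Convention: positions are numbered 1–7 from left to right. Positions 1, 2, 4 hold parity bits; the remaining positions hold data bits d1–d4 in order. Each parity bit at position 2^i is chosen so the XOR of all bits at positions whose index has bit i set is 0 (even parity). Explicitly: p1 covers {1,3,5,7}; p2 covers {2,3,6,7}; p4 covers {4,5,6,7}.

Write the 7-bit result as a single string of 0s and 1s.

Place data at non-parity positions: p1 p2 0 p4 1 0 1
p1 (pos 1,3,5,7): XOR of data positions = 0⊕1⊕1 = 0
p2 (pos 2,3,6,7): XOR of data positions = 0⊕0⊕1 = 1
p4 (pos 4,5,6,7): XOR of data positions = 1⊕0⊕1 = 0
Codeword: 0100101

0100101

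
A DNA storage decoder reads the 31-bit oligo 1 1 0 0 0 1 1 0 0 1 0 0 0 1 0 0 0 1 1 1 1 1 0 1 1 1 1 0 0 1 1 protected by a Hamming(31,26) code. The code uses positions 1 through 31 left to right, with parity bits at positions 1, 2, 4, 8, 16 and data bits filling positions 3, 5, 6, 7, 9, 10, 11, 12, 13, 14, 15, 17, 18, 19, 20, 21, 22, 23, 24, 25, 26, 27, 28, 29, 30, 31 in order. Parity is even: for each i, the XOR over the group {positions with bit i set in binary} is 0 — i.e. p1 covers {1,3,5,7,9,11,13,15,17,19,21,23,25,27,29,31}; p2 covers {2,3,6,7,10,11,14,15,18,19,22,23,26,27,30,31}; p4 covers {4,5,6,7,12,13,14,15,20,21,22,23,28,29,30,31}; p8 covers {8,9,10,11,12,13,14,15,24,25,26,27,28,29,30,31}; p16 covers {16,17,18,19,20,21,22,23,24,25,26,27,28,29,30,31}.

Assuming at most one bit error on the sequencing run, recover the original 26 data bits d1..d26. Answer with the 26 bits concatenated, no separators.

s1 (pos 1,3,5,7,9,11,13,15,17,19,21,23,25,27,29,31): 1⊕0⊕0⊕1⊕0⊕0⊕0⊕0⊕0⊕1⊕1⊕0⊕1⊕1⊕0⊕1 = 1
s2 (pos 2,3,6,7,10,11,14,15,18,19,22,23,26,27,30,31): 1⊕0⊕1⊕1⊕1⊕0⊕1⊕0⊕1⊕1⊕1⊕0⊕1⊕1⊕1⊕1 = 0
s4 (pos 4,5,6,7,12,13,14,15,20,21,22,23,28,29,30,31): 0⊕0⊕1⊕1⊕0⊕0⊕1⊕0⊕1⊕1⊕1⊕0⊕0⊕0⊕1⊕1 = 0
s8 (pos 8,9,10,11,12,13,14,15,24,25,26,27,28,29,30,31): 0⊕0⊕1⊕0⊕0⊕0⊕1⊕0⊕1⊕1⊕1⊕1⊕0⊕0⊕1⊕1 = 0
s16 (pos 16,17,18,19,20,21,22,23,24,25,26,27,28,29,30,31): 0⊕0⊕1⊕1⊕1⊕1⊕1⊕0⊕1⊕1⊕1⊕1⊕0⊕0⊕1⊕1 = 1
Syndrome s16…s1 = 10001 → error at position 17.
Flip position 17: 1100011001000100011111011110011 → 1100011001000100111111011110011
Read data bits from positions 3,5,6,7,9,10,11,12,13,14,15,17,18,19,20,21,22,23,24,25,26,27,28,29,30,31: 00110100010111111011110011

00110100010111111011110011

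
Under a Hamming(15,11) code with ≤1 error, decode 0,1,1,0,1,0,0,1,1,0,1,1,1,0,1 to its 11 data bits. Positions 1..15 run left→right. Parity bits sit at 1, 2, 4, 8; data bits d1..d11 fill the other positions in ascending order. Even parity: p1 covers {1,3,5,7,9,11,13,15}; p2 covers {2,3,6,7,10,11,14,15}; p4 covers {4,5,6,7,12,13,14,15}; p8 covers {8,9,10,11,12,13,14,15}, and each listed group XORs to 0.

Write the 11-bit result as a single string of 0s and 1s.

s1 (pos 1,3,5,7,9,11,13,15): 0⊕1⊕1⊕0⊕1⊕1⊕1⊕1 = 0
s2 (pos 2,3,6,7,10,11,14,15): 1⊕1⊕0⊕0⊕0⊕1⊕0⊕1 = 0
s4 (pos 4,5,6,7,12,13,14,15): 0⊕1⊕0⊕0⊕1⊕1⊕0⊕1 = 0
s8 (pos 8,9,10,11,12,13,14,15): 1⊕1⊕0⊕1⊕1⊕1⊕0⊕1 = 0
Syndrome s8…s1 = 0000 → no error.
Read data bits from positions 3,5,6,7,9,10,11,12,13,14,15: 11001011101

11001011101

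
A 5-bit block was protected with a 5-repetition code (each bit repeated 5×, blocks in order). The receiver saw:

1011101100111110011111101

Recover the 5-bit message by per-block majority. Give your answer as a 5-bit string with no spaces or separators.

Block 1 (10111): 4 ones → 1
Block 2 (01100): 2 ones → 0
Block 3 (11111): 5 ones → 1
Block 4 (00111): 3 ones → 1
Block 5 (11101): 4 ones → 1

10111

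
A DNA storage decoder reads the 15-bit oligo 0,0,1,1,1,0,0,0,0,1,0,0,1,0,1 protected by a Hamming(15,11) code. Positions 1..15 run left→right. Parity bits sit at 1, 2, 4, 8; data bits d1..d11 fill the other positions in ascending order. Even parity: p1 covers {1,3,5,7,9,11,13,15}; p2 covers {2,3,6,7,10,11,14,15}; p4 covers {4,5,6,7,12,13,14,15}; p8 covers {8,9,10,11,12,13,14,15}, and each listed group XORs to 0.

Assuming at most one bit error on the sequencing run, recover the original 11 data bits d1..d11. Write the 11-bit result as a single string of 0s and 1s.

11000000101

s1 (pos 1,3,5,7,9,11,13,15): 0⊕1⊕1⊕0⊕0⊕0⊕1⊕1 = 0
s2 (pos 2,3,6,7,10,11,14,15): 0⊕1⊕0⊕0⊕1⊕0⊕0⊕1 = 1
s4 (pos 4,5,6,7,12,13,14,15): 1⊕1⊕0⊕0⊕0⊕1⊕0⊕1 = 0
s8 (pos 8,9,10,11,12,13,14,15): 0⊕0⊕1⊕0⊕0⊕1⊕0⊕1 = 1
Syndrome s8…s1 = 1010 → error at position 10.
Flip position 10: 001110000100101 → 001110000000101
Read data bits from positions 3,5,6,7,9,10,11,12,13,14,15: 11000000101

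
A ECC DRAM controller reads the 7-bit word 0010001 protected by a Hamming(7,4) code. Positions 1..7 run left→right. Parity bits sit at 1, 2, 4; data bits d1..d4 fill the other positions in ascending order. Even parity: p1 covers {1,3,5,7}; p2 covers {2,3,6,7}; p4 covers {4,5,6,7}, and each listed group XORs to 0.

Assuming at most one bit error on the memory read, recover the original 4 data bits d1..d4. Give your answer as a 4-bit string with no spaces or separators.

s1 (pos 1,3,5,7): 0⊕1⊕0⊕1 = 0
s2 (pos 2,3,6,7): 0⊕1⊕0⊕1 = 0
s4 (pos 4,5,6,7): 0⊕0⊕0⊕1 = 1
Syndrome s4…s1 = 100 → error at position 4.
Flip position 4: 0010001 → 0011001
Read data bits from positions 3,5,6,7: 1001

1001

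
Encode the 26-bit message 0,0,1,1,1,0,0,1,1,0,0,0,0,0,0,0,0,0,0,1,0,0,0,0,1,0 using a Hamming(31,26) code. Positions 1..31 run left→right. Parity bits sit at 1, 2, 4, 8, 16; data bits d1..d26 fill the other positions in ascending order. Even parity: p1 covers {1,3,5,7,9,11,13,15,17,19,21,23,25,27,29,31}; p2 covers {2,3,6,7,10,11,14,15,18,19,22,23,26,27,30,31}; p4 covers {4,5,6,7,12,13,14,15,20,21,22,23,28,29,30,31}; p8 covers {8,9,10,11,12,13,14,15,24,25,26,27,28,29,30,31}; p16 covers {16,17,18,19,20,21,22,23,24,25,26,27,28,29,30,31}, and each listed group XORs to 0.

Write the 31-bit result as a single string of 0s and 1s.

Place data at non-parity positions: p1 p2 0 p4 0 1 1 p8 1 0 0 1 1 0 0 p16 0 0 0 0 0 0 0 0 1 0 0 0 0 1 0
p1 (pos 1,3,5,7,9,11,13,15,17,19,21,23,25,27,29,31): XOR of data positions = 0⊕0⊕1⊕1⊕0⊕1⊕0⊕0⊕0⊕0⊕0⊕1⊕0⊕0⊕0 = 0
p2 (pos 2,3,6,7,10,11,14,15,18,19,22,23,26,27,30,31): XOR of data positions = 0⊕1⊕1⊕0⊕0⊕0⊕0⊕0⊕0⊕0⊕0⊕0⊕0⊕1⊕0 = 1
p4 (pos 4,5,6,7,12,13,14,15,20,21,22,23,28,29,30,31): XOR of data positions = 0⊕1⊕1⊕1⊕1⊕0⊕0⊕0⊕0⊕0⊕0⊕0⊕0⊕1⊕0 = 1
p8 (pos 8,9,10,11,12,13,14,15,24,25,26,27,28,29,30,31): XOR of data positions = 1⊕0⊕0⊕1⊕1⊕0⊕0⊕0⊕1⊕0⊕0⊕0⊕0⊕1⊕0 = 1
p16 (pos 16,17,18,19,20,21,22,23,24,25,26,27,28,29,30,31): XOR of data positions = 0⊕0⊕0⊕0⊕0⊕0⊕0⊕0⊕1⊕0⊕0⊕0⊕0⊕1⊕0 = 0
Codeword: 0101011110011000000000001000010

0101011110011000000000001000010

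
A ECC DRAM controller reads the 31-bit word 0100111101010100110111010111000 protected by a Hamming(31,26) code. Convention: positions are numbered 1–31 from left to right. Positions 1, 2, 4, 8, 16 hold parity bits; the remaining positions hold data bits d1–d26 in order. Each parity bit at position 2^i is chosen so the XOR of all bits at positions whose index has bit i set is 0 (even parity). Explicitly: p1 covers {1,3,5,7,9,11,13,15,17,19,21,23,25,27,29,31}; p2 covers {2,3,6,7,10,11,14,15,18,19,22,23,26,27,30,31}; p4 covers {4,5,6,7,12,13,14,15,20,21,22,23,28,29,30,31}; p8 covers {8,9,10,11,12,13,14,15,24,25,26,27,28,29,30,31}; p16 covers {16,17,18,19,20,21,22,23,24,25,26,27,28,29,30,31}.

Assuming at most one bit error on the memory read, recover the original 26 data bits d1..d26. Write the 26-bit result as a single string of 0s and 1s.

01110101010110111110111000

s1 (pos 1,3,5,7,9,11,13,15,17,19,21,23,25,27,29,31): 0⊕0⊕1⊕1⊕0⊕0⊕0⊕0⊕1⊕0⊕1⊕0⊕0⊕1⊕0⊕0 = 1
s2 (pos 2,3,6,7,10,11,14,15,18,19,22,23,26,27,30,31): 1⊕0⊕1⊕1⊕1⊕0⊕1⊕0⊕1⊕0⊕1⊕0⊕1⊕1⊕0⊕0 = 1
s4 (pos 4,5,6,7,12,13,14,15,20,21,22,23,28,29,30,31): 0⊕1⊕1⊕1⊕1⊕0⊕1⊕0⊕1⊕1⊕1⊕0⊕1⊕0⊕0⊕0 = 1
s8 (pos 8,9,10,11,12,13,14,15,24,25,26,27,28,29,30,31): 1⊕0⊕1⊕0⊕1⊕0⊕1⊕0⊕1⊕0⊕1⊕1⊕1⊕0⊕0⊕0 = 0
s16 (pos 16,17,18,19,20,21,22,23,24,25,26,27,28,29,30,31): 0⊕1⊕1⊕0⊕1⊕1⊕1⊕0⊕1⊕0⊕1⊕1⊕1⊕0⊕0⊕0 = 1
Syndrome s16…s1 = 10111 → error at position 23.
Flip position 23: 0100111101010100110111010111000 → 0100111101010100110111110111000
Read data bits from positions 3,5,6,7,9,10,11,12,13,14,15,17,18,19,20,21,22,23,24,25,26,27,28,29,30,31: 01110101010110111110111000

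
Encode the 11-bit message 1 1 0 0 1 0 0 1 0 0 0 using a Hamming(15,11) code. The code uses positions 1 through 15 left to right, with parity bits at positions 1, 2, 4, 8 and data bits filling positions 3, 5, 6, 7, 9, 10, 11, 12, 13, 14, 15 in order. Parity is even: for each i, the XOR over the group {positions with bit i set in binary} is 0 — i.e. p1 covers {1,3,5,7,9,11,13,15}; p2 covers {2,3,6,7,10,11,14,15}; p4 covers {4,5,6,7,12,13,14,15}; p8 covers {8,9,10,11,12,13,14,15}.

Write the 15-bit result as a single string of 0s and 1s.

111010001001000

Place data at non-parity positions: p1 p2 1 p4 1 0 0 p8 1 0 0 1 0 0 0
p1 (pos 1,3,5,7,9,11,13,15): XOR of data positions = 1⊕1⊕0⊕1⊕0⊕0⊕0 = 1
p2 (pos 2,3,6,7,10,11,14,15): XOR of data positions = 1⊕0⊕0⊕0⊕0⊕0⊕0 = 1
p4 (pos 4,5,6,7,12,13,14,15): XOR of data positions = 1⊕0⊕0⊕1⊕0⊕0⊕0 = 0
p8 (pos 8,9,10,11,12,13,14,15): XOR of data positions = 1⊕0⊕0⊕1⊕0⊕0⊕0 = 0
Codeword: 111010001001000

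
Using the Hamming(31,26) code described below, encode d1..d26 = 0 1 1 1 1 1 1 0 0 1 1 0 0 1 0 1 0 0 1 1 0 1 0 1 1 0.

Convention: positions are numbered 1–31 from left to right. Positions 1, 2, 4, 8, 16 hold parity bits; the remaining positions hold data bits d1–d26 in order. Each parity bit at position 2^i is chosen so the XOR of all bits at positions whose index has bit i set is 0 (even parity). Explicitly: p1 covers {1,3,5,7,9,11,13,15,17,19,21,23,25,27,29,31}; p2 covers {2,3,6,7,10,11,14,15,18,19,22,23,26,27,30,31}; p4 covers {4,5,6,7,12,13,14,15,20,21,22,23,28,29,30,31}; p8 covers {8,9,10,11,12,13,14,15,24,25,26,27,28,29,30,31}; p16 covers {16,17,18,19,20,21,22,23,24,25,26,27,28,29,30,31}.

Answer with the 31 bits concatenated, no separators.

0100111011100111001010011010110

Place data at non-parity positions: p1 p2 0 p4 1 1 1 p8 1 1 1 0 0 1 1 p16 0 0 1 0 1 0 0 1 1 0 1 0 1 1 0
p1 (pos 1,3,5,7,9,11,13,15,17,19,21,23,25,27,29,31): XOR of data positions = 0⊕1⊕1⊕1⊕1⊕0⊕1⊕0⊕1⊕1⊕0⊕1⊕1⊕1⊕0 = 0
p2 (pos 2,3,6,7,10,11,14,15,18,19,22,23,26,27,30,31): XOR of data positions = 0⊕1⊕1⊕1⊕1⊕1⊕1⊕0⊕1⊕0⊕0⊕0⊕1⊕1⊕0 = 1
p4 (pos 4,5,6,7,12,13,14,15,20,21,22,23,28,29,30,31): XOR of data positions = 1⊕1⊕1⊕0⊕0⊕1⊕1⊕0⊕1⊕0⊕0⊕0⊕1⊕1⊕0 = 0
p8 (pos 8,9,10,11,12,13,14,15,24,25,26,27,28,29,30,31): XOR of data positions = 1⊕1⊕1⊕0⊕0⊕1⊕1⊕1⊕1⊕0⊕1⊕0⊕1⊕1⊕0 = 0
p16 (pos 16,17,18,19,20,21,22,23,24,25,26,27,28,29,30,31): XOR of data positions = 0⊕0⊕1⊕0⊕1⊕0⊕0⊕1⊕1⊕0⊕1⊕0⊕1⊕1⊕0 = 1
Codeword: 0100111011100111001010011010110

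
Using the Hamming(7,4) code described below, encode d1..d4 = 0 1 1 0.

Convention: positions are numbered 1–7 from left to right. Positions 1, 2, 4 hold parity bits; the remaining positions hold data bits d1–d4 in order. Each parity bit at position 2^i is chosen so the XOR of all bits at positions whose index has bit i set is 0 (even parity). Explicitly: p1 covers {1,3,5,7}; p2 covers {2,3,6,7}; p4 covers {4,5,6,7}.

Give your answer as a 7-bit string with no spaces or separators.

Place data at non-parity positions: p1 p2 0 p4 1 1 0
p1 (pos 1,3,5,7): XOR of data positions = 0⊕1⊕0 = 1
p2 (pos 2,3,6,7): XOR of data positions = 0⊕1⊕0 = 1
p4 (pos 4,5,6,7): XOR of data positions = 1⊕1⊕0 = 0
Codeword: 1100110

1100110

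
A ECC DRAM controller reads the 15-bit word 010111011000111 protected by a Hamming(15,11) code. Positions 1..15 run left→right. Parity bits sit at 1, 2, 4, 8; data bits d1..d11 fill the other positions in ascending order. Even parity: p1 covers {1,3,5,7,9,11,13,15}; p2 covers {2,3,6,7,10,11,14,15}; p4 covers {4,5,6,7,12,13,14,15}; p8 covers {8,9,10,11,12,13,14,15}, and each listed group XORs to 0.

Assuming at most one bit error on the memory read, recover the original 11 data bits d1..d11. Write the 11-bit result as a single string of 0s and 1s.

s1 (pos 1,3,5,7,9,11,13,15): 0⊕0⊕1⊕0⊕1⊕0⊕1⊕1 = 0
s2 (pos 2,3,6,7,10,11,14,15): 1⊕0⊕1⊕0⊕0⊕0⊕1⊕1 = 0
s4 (pos 4,5,6,7,12,13,14,15): 1⊕1⊕1⊕0⊕0⊕1⊕1⊕1 = 0
s8 (pos 8,9,10,11,12,13,14,15): 1⊕1⊕0⊕0⊕0⊕1⊕1⊕1 = 1
Syndrome s8…s1 = 1000 → error at position 8.
Flip position 8: 010111011000111 → 010111001000111
Read data bits from positions 3,5,6,7,9,10,11,12,13,14,15: 01101000111

01101000111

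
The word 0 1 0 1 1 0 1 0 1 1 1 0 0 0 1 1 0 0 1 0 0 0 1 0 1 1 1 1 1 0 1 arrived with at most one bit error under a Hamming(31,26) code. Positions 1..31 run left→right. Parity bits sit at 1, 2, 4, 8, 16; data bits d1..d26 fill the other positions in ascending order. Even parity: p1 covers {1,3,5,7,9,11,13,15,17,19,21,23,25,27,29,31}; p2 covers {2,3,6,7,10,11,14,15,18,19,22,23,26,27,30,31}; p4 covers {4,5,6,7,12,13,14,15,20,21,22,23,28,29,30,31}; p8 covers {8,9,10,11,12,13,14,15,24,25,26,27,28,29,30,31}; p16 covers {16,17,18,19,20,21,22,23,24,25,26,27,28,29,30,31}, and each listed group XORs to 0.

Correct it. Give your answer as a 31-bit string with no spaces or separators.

0101101011100011101000101111101

s1 (pos 1,3,5,7,9,11,13,15,17,19,21,23,25,27,29,31): 0⊕0⊕1⊕1⊕1⊕1⊕0⊕1⊕0⊕1⊕0⊕1⊕1⊕1⊕1⊕1 = 1
s2 (pos 2,3,6,7,10,11,14,15,18,19,22,23,26,27,30,31): 1⊕0⊕0⊕1⊕1⊕1⊕0⊕1⊕0⊕1⊕0⊕1⊕1⊕1⊕0⊕1 = 0
s4 (pos 4,5,6,7,12,13,14,15,20,21,22,23,28,29,30,31): 1⊕1⊕0⊕1⊕0⊕0⊕0⊕1⊕0⊕0⊕0⊕1⊕1⊕1⊕0⊕1 = 0
s8 (pos 8,9,10,11,12,13,14,15,24,25,26,27,28,29,30,31): 0⊕1⊕1⊕1⊕0⊕0⊕0⊕1⊕0⊕1⊕1⊕1⊕1⊕1⊕0⊕1 = 0
s16 (pos 16,17,18,19,20,21,22,23,24,25,26,27,28,29,30,31): 1⊕0⊕0⊕1⊕0⊕0⊕0⊕1⊕0⊕1⊕1⊕1⊕1⊕1⊕0⊕1 = 1
Syndrome s16…s1 = 10001 → error at position 17.
Flip position 17: 0101101011100011001000101111101 → 0101101011100011101000101111101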